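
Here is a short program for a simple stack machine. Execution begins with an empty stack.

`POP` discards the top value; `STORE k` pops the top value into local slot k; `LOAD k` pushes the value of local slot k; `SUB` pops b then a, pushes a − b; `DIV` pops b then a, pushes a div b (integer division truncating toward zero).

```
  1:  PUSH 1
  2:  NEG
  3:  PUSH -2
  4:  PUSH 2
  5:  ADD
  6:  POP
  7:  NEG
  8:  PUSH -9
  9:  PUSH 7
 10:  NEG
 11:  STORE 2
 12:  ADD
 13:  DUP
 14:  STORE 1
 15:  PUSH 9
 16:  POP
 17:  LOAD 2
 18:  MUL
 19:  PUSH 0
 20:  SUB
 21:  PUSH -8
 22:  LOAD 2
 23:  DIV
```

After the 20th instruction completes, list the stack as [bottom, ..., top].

PUSH 1  -> [1]
NEG     -> [-1]
PUSH -2 -> [-1, -2]
PUSH 2  -> [-1, -2, 2]
ADD     -> [-1, 0]
POP     -> [-1]
NEG     -> [1]
PUSH -9 -> [1, -9]
PUSH 7  -> [1, -9, 7]
NEG     -> [1, -9, -7]
STORE 2 -> [1, -9]
ADD     -> [-8]
DUP     -> [-8, -8]
STORE 1 -> [-8]
PUSH 9  -> [-8, 9]
POP     -> [-8]
LOAD 2  -> [-8, -7]
MUL     -> [56]
PUSH 0  -> [56, 0]
SUB     -> [56]

[56]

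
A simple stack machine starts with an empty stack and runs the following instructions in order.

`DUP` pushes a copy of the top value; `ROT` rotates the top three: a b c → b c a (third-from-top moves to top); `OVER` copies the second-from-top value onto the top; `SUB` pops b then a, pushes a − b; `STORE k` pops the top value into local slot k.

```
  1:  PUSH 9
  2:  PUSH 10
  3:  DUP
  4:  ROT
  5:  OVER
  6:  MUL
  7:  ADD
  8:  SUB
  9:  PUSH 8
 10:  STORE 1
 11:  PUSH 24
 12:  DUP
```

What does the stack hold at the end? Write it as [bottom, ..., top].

[-90, 24, 24]

PUSH 9  -> 9
PUSH 10 -> 9 10
DUP     -> 9 10 10
ROT     -> 10 10 9
OVER    -> 10 10 9 10
MUL     -> 10 10 90
ADD     -> 10 100
SUB     -> -90
PUSH 8  -> -90 8
STORE 1 -> -90
PUSH 24 -> -90 24
DUP     -> -90 24 24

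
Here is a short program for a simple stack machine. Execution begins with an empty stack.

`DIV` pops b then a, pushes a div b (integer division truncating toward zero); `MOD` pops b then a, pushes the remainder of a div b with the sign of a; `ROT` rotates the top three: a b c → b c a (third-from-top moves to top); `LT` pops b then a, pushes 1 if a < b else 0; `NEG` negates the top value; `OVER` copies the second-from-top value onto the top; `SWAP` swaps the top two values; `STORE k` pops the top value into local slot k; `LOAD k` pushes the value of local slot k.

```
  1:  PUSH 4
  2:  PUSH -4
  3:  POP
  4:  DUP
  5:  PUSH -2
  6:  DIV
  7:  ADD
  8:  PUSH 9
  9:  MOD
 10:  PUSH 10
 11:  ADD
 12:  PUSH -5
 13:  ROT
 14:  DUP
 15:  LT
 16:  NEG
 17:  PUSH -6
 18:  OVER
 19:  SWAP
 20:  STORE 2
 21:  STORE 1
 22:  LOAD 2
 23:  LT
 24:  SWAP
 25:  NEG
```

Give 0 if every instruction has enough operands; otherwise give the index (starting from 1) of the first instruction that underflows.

13

PUSH 4  : 4
PUSH -4 : 4 -4
POP     : 4
DUP     : 4 4
PUSH -2 : 4 4 -2
DIV     : 4 -2
ADD     : 2
PUSH 9  : 2 9
MOD     : 2
PUSH 10 : 2 10
ADD     : 12
PUSH -5 : 12 -5
ROT  — needs 3 operands, stack has 2 → underflow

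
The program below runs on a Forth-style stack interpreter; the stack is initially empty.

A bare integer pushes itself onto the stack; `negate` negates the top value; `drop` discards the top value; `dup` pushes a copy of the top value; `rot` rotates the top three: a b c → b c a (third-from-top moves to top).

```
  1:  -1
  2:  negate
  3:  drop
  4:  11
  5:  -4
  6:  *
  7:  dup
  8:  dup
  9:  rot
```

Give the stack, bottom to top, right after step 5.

-1      -1
negate  1
drop    (empty)
11      11
-4      11 -4

[11, -4]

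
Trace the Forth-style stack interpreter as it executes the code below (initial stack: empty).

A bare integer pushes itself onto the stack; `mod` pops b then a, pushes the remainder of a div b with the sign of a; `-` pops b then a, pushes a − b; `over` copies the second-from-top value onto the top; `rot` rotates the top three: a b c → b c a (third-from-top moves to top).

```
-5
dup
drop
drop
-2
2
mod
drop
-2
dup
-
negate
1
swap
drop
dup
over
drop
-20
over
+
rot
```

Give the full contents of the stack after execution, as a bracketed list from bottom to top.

[1, -19, 1]

-5     -> -5
dup    -> -5 -5
drop   -> -5
drop   -> (empty)
-2     -> -2
2      -> -2 2
mod    -> 0
drop   -> (empty)
-2     -> -2
dup    -> -2 -2
-      -> 0
negate -> 0
1      -> 0 1
swap   -> 1 0
drop   -> 1
dup    -> 1 1
over   -> 1 1 1
drop   -> 1 1
-20    -> 1 1 -20
over   -> 1 1 -20 1
+      -> 1 1 -19
rot    -> 1 -19 1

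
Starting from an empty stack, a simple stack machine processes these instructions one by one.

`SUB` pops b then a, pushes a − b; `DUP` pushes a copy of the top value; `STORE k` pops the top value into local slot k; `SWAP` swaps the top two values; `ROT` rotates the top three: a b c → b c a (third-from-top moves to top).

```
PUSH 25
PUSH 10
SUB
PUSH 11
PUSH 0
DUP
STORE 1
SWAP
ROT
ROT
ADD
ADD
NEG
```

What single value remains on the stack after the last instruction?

-26

PUSH 25 : 25
PUSH 10 : 25 10
SUB     : 15
PUSH 11 : 15 11
PUSH 0  : 15 11 0
DUP     : 15 11 0 0
STORE 1 : 15 11 0
SWAP    : 15 0 11
ROT     : 0 11 15
ROT     : 11 15 0
ADD     : 11 15
ADD     : 26
NEG     : -26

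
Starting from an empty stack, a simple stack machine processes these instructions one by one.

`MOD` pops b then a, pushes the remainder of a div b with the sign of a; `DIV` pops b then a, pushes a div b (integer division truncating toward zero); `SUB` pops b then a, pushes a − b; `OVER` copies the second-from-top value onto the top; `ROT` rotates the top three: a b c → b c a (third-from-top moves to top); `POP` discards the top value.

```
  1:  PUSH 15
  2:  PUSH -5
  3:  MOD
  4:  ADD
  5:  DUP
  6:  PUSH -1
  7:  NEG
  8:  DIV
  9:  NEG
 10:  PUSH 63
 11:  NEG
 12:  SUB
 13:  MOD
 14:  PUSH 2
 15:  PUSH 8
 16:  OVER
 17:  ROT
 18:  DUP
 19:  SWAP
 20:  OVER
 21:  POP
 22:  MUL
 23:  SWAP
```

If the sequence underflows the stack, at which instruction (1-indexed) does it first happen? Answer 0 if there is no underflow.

PUSH 15 → [15]
PUSH -5 → [15, -5]
MOD     → [0]
ADD  — needs 2 operands, stack has 1 → underflow

4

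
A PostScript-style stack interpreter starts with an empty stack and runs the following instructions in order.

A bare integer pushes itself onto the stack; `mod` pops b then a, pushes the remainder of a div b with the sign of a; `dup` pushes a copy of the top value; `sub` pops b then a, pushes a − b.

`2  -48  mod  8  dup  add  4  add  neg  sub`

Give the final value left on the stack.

2   → 2
-48 → 2 -48
mod → 2
8   → 2 8
dup → 2 8 8
add → 2 16
4   → 2 16 4
add → 2 20
neg → 2 -20
sub → 22

22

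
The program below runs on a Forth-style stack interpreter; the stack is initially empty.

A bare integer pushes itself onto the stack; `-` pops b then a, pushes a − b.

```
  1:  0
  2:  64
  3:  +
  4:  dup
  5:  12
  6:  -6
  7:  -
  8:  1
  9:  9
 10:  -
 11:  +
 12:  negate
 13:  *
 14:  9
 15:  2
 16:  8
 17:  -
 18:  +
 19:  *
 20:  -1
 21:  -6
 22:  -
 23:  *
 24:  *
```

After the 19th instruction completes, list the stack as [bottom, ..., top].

[64, -1920]

0      -> 0
64     -> 0 64
+      -> 64
dup    -> 64 64
12     -> 64 64 12
-6     -> 64 64 12 -6
-      -> 64 64 18
1      -> 64 64 18 1
9      -> 64 64 18 1 9
-      -> 64 64 18 -8
+      -> 64 64 10
negate -> 64 64 -10
*      -> 64 -640
9      -> 64 -640 9
2      -> 64 -640 9 2
8      -> 64 -640 9 2 8
-      -> 64 -640 9 -6
+      -> 64 -640 3
*      -> 64 -1920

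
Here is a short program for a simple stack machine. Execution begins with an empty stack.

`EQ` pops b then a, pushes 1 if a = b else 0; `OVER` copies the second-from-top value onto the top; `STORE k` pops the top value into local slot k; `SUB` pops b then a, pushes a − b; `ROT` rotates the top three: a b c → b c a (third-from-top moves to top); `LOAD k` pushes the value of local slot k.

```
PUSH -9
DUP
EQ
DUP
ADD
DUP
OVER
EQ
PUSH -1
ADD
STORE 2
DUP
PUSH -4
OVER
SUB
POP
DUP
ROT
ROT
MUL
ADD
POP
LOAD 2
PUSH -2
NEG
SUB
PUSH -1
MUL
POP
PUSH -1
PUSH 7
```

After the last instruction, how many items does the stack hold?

2

PUSH -9 -> -9
DUP     -> -9 -9
EQ      -> 1
DUP     -> 1 1
ADD     -> 2
DUP     -> 2 2
OVER    -> 2 2 2
EQ      -> 2 1
PUSH -1 -> 2 1 -1
ADD     -> 2 0
STORE 2 -> 2
DUP     -> 2 2
PUSH -4 -> 2 2 -4
OVER    -> 2 2 -4 2
SUB     -> 2 2 -6
POP     -> 2 2
DUP     -> 2 2 2
ROT     -> 2 2 2
ROT     -> 2 2 2
MUL     -> 2 4
ADD     -> 6
POP     -> (empty)
LOAD 2  -> 0
PUSH -2 -> 0 -2
NEG     -> 0 2
SUB     -> -2
PUSH -1 -> -2 -1
MUL     -> 2
POP     -> (empty)
PUSH -1 -> -1
PUSH 7  -> -1 7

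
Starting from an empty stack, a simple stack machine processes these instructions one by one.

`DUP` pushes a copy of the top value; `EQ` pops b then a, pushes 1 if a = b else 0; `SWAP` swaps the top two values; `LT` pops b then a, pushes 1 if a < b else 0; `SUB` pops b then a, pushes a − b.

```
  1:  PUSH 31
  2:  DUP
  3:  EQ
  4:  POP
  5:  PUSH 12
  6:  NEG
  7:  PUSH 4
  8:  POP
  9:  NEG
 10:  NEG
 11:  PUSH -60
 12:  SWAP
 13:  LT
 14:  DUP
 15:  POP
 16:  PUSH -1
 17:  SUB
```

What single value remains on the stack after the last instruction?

PUSH 31  : 31
DUP      : 31 31
EQ       : 1
POP      : (empty)
PUSH 12  : 12
NEG      : -12
PUSH 4   : -12 4
POP      : -12
NEG      : 12
NEG      : -12
PUSH -60 : -12 -60
SWAP     : -60 -12
LT       : 1
DUP      : 1 1
POP      : 1
PUSH -1  : 1 -1
SUB      : 2

2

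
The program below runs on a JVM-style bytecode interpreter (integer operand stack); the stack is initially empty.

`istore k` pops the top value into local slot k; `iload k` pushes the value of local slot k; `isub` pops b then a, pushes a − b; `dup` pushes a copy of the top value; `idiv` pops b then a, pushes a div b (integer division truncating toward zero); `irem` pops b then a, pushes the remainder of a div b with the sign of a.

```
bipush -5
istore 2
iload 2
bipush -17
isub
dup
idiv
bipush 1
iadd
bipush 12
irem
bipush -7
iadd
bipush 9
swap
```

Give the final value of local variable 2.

bipush -5  -> -5
istore 2   -> (empty)
iload 2    -> -5
bipush -17 -> -5 -17
isub       -> 12
dup        -> 12 12
idiv       -> 1
bipush 1   -> 1 1
iadd       -> 2
bipush 12  -> 2 12
irem       -> 2
bipush -7  -> 2 -7
iadd       -> -5
bipush 9   -> -5 9
swap       -> 9 -5

-5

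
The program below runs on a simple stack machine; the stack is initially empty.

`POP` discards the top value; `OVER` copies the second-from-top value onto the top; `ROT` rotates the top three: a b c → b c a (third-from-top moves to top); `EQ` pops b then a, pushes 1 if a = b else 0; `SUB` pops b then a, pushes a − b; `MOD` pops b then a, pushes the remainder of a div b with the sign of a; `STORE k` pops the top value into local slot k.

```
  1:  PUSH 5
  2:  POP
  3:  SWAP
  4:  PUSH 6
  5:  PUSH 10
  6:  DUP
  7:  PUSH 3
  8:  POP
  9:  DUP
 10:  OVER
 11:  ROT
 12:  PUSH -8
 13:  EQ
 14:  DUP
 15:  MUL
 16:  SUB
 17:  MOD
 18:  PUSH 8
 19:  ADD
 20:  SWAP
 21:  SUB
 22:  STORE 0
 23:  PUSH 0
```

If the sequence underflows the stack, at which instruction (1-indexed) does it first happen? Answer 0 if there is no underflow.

3

PUSH 5 -> [5]
POP    -> []
SWAP  — needs 2 operands, stack has 0 → underflow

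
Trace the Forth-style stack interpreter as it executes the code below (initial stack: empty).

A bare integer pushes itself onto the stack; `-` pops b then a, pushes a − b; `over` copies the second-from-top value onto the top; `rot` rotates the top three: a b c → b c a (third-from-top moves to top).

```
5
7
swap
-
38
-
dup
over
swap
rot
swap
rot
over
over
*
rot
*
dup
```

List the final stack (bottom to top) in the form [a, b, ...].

[-36, -36, -46656, -46656]

5    -> [5]
7    -> [5, 7]
swap -> [7, 5]
-    -> [2]
38   -> [2, 38]
-    -> [-36]
dup  -> [-36, -36]
over -> [-36, -36, -36]
swap -> [-36, -36, -36]
rot  -> [-36, -36, -36]
swap -> [-36, -36, -36]
rot  -> [-36, -36, -36]
over -> [-36, -36, -36, -36]
over -> [-36, -36, -36, -36, -36]
*    -> [-36, -36, -36, 1296]
rot  -> [-36, -36, 1296, -36]
*    -> [-36, -36, -46656]
dup  -> [-36, -36, -46656, -46656]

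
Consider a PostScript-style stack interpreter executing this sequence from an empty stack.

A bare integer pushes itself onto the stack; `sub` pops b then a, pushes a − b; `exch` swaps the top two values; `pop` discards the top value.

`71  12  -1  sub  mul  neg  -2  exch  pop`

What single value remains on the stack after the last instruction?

-2

71   : [71]
12   : [71, 12]
-1   : [71, 12, -1]
sub  : [71, 13]
mul  : [923]
neg  : [-923]
-2   : [-923, -2]
exch : [-2, -923]
pop  : [-2]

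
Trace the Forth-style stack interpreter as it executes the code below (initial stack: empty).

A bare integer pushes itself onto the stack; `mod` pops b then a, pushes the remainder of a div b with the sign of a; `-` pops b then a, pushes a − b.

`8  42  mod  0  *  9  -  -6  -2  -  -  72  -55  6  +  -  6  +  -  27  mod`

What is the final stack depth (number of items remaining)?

8   : [8]
42  : [8, 42]
mod : [8]
0   : [8, 0]
*   : [0]
9   : [0, 9]
-   : [-9]
-6  : [-9, -6]
-2  : [-9, -6, -2]
-   : [-9, -4]
-   : [-5]
72  : [-5, 72]
-55 : [-5, 72, -55]
6   : [-5, 72, -55, 6]
+   : [-5, 72, -49]
-   : [-5, 121]
6   : [-5, 121, 6]
+   : [-5, 127]
-   : [-132]
27  : [-132, 27]
mod : [-24]

1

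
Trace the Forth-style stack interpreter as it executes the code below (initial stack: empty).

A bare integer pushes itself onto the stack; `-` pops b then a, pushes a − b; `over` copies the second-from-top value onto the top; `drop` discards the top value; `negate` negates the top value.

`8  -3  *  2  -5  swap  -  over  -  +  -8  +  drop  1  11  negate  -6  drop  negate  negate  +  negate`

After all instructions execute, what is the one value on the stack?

10

8      → 8
-3     → 8 -3
*      → -24
2      → -24 2
-5     → -24 2 -5
swap   → -24 -5 2
-      → -24 -7
over   → -24 -7 -24
-      → -24 17
+      → -7
-8     → -7 -8
+      → -15
drop   → (empty)
1      → 1
11     → 1 11
negate → 1 -11
-6     → 1 -11 -6
drop   → 1 -11
negate → 1 11
negate → 1 -11
+      → -10
negate → 10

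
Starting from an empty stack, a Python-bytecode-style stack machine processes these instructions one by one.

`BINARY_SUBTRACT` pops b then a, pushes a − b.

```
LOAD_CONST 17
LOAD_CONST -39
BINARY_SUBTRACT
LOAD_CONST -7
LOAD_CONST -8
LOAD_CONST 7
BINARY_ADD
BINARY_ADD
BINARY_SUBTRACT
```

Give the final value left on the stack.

64

LOAD_CONST 17   : [17]
LOAD_CONST -39  : [17, -39]
BINARY_SUBTRACT : [56]
LOAD_CONST -7   : [56, -7]
LOAD_CONST -8   : [56, -7, -8]
LOAD_CONST 7    : [56, -7, -8, 7]
BINARY_ADD      : [56, -7, -1]
BINARY_ADD      : [56, -8]
BINARY_SUBTRACT : [64]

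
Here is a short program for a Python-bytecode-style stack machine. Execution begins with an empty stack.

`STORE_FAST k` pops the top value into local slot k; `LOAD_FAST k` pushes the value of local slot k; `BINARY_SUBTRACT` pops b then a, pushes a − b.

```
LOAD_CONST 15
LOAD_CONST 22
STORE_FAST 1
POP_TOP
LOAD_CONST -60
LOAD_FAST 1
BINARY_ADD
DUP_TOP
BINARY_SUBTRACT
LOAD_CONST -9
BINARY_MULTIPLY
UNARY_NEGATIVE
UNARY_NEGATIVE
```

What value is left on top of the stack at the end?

0

LOAD_CONST 15   → [15]
LOAD_CONST 22   → [15, 22]
STORE_FAST 1    → [15]
POP_TOP         → []
LOAD_CONST -60  → [-60]
LOAD_FAST 1     → [-60, 22]
BINARY_ADD      → [-38]
DUP_TOP         → [-38, -38]
BINARY_SUBTRACT → [0]
LOAD_CONST -9   → [0, -9]
BINARY_MULTIPLY → [0]
UNARY_NEGATIVE  → [0]
UNARY_NEGATIVE  → [0]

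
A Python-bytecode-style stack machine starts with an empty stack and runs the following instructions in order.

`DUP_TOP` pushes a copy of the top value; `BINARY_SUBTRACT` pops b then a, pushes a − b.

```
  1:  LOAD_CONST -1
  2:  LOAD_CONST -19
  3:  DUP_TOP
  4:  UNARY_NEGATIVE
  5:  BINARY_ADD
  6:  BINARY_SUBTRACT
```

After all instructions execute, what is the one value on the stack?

LOAD_CONST -1    [-1]
LOAD_CONST -19   [-1, -19]
DUP_TOP          [-1, -19, -19]
UNARY_NEGATIVE   [-1, -19, 19]
BINARY_ADD       [-1, 0]
BINARY_SUBTRACT  [-1]

-1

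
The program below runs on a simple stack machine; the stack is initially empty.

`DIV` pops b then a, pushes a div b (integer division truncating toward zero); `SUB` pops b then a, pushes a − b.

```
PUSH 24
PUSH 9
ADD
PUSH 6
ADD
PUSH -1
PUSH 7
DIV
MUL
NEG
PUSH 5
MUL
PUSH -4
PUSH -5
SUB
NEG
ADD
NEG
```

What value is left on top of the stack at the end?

1

PUSH 24 -> 24
PUSH 9  -> 24 9
ADD     -> 33
PUSH 6  -> 33 6
ADD     -> 39
PUSH -1 -> 39 -1
PUSH 7  -> 39 -1 7
DIV     -> 39 0
MUL     -> 0
NEG     -> 0
PUSH 5  -> 0 5
MUL     -> 0
PUSH -4 -> 0 -4
PUSH -5 -> 0 -4 -5
SUB     -> 0 1
NEG     -> 0 -1
ADD     -> -1
NEG     -> 1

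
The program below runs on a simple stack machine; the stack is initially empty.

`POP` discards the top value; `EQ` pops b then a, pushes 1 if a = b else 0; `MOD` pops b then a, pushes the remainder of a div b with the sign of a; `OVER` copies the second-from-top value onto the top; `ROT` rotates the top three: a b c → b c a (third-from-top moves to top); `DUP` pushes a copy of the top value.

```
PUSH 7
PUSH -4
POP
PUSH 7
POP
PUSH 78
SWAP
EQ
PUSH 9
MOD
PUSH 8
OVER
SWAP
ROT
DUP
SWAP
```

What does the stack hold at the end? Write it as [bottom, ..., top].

[0, 8, 0, 0]

PUSH 7   7
PUSH -4  7 -4
POP      7
PUSH 7   7 7
POP      7
PUSH 78  7 78
SWAP     78 7
EQ       0
PUSH 9   0 9
MOD      0
PUSH 8   0 8
OVER     0 8 0
SWAP     0 0 8
ROT      0 8 0
DUP      0 8 0 0
SWAP     0 8 0 0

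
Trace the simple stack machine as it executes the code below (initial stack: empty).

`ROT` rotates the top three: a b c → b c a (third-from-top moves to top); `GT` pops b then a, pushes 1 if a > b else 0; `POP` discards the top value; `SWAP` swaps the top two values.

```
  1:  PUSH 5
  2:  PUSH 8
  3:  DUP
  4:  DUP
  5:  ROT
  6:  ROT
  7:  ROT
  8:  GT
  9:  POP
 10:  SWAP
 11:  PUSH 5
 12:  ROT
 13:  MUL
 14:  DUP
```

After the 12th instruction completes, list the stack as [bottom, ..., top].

[5, 5, 8]

PUSH 5 → [5]
PUSH 8 → [5, 8]
DUP    → [5, 8, 8]
DUP    → [5, 8, 8, 8]
ROT    → [5, 8, 8, 8]
ROT    → [5, 8, 8, 8]
ROT    → [5, 8, 8, 8]
GT     → [5, 8, 0]
POP    → [5, 8]
SWAP   → [8, 5]
PUSH 5 → [8, 5, 5]
ROT    → [5, 5, 8]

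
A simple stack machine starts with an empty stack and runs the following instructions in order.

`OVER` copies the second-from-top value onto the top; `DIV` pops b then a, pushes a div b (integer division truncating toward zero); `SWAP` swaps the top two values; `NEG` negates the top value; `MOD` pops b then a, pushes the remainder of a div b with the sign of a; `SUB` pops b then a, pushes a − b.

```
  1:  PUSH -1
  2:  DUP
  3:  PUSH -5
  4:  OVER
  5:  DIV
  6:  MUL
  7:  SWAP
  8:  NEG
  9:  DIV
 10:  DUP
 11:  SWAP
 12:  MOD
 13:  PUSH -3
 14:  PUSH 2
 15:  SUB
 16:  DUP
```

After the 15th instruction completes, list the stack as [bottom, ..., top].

PUSH -1 -> -1
DUP     -> -1 -1
PUSH -5 -> -1 -1 -5
OVER    -> -1 -1 -5 -1
DIV     -> -1 -1 5
MUL     -> -1 -5
SWAP    -> -5 -1
NEG     -> -5 1
DIV     -> -5
DUP     -> -5 -5
SWAP    -> -5 -5
MOD     -> 0
PUSH -3 -> 0 -3
PUSH 2  -> 0 -3 2
SUB     -> 0 -5

[0, -5]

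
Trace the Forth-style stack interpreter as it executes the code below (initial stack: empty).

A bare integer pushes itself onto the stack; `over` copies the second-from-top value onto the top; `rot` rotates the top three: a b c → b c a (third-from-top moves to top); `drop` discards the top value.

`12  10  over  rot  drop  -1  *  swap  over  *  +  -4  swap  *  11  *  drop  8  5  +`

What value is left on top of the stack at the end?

12    [12]
10    [12, 10]
over  [12, 10, 12]
rot   [10, 12, 12]
drop  [10, 12]
-1    [10, 12, -1]
*     [10, -12]
swap  [-12, 10]
over  [-12, 10, -12]
*     [-12, -120]
+     [-132]
-4    [-132, -4]
swap  [-4, -132]
*     [528]
11    [528, 11]
*     [5808]
drop  []
8     [8]
5     [8, 5]
+     [13]

13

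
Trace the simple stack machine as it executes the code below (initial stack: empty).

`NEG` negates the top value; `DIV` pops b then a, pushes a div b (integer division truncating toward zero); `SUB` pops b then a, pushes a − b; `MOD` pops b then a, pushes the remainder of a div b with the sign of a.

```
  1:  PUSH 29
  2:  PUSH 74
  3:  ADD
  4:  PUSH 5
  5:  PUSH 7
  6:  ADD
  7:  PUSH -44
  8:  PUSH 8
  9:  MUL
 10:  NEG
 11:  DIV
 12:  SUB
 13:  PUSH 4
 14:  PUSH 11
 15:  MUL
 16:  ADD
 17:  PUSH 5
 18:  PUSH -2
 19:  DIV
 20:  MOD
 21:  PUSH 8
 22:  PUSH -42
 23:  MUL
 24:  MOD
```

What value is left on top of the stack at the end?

PUSH 29  -> 29
PUSH 74  -> 29 74
ADD      -> 103
PUSH 5   -> 103 5
PUSH 7   -> 103 5 7
ADD      -> 103 12
PUSH -44 -> 103 12 -44
PUSH 8   -> 103 12 -44 8
MUL      -> 103 12 -352
NEG      -> 103 12 352
DIV      -> 103 0
SUB      -> 103
PUSH 4   -> 103 4
PUSH 11  -> 103 4 11
MUL      -> 103 44
ADD      -> 147
PUSH 5   -> 147 5
PUSH -2  -> 147 5 -2
DIV      -> 147 -2
MOD      -> 1
PUSH 8   -> 1 8
PUSH -42 -> 1 8 -42
MUL      -> 1 -336
MOD      -> 1

1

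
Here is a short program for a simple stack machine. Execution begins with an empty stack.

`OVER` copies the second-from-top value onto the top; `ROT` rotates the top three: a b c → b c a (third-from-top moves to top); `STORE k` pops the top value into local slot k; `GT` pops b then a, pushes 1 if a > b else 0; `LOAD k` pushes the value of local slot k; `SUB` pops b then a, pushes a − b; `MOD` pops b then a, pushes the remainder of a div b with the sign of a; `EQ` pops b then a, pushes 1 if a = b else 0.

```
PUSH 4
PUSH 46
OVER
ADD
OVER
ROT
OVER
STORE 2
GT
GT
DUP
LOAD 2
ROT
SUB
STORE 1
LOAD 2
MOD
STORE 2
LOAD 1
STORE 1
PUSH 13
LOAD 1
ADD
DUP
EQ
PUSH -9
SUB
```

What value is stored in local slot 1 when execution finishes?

3

PUSH 4  -> [4]
PUSH 46 -> [4, 46]
OVER    -> [4, 46, 4]
ADD     -> [4, 50]
OVER    -> [4, 50, 4]
ROT     -> [50, 4, 4]
OVER    -> [50, 4, 4, 4]
STORE 2 -> [50, 4, 4]
GT      -> [50, 0]
GT      -> [1]
DUP     -> [1, 1]
LOAD 2  -> [1, 1, 4]
ROT     -> [1, 4, 1]
SUB     -> [1, 3]
STORE 1 -> [1]
LOAD 2  -> [1, 4]
MOD     -> [1]
STORE 2 -> []
LOAD 1  -> [3]
STORE 1 -> []
PUSH 13 -> [13]
LOAD 1  -> [13, 3]
ADD     -> [16]
DUP     -> [16, 16]
EQ      -> [1]
PUSH -9 -> [1, -9]
SUB     -> [10]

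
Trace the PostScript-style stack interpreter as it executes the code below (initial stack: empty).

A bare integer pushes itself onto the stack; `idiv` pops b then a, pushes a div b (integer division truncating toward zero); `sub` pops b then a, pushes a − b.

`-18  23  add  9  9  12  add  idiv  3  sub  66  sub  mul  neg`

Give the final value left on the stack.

345

-18  : [-18]
23   : [-18, 23]
add  : [5]
9    : [5, 9]
9    : [5, 9, 9]
12   : [5, 9, 9, 12]
add  : [5, 9, 21]
idiv : [5, 0]
3    : [5, 0, 3]
sub  : [5, -3]
66   : [5, -3, 66]
sub  : [5, -69]
mul  : [-345]
neg  : [345]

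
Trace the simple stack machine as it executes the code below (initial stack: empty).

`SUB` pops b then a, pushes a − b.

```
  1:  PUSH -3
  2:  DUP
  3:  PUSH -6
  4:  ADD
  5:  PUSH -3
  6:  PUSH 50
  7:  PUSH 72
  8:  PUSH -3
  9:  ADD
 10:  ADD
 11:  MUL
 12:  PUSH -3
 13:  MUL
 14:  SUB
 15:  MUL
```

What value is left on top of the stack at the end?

PUSH -3 : -3
DUP     : -3 -3
PUSH -6 : -3 -3 -6
ADD     : -3 -9
PUSH -3 : -3 -9 -3
PUSH 50 : -3 -9 -3 50
PUSH 72 : -3 -9 -3 50 72
PUSH -3 : -3 -9 -3 50 72 -3
ADD     : -3 -9 -3 50 69
ADD     : -3 -9 -3 119
MUL     : -3 -9 -357
PUSH -3 : -3 -9 -357 -3
MUL     : -3 -9 1071
SUB     : -3 -1080
MUL     : 3240

3240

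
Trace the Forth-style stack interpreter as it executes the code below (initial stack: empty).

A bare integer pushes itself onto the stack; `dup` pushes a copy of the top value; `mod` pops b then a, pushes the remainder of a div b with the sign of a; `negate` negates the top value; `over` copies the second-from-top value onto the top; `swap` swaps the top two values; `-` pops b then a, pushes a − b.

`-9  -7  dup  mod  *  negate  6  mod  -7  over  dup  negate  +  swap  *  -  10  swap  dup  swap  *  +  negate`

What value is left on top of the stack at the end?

-9     : [-9]
-7     : [-9, -7]
dup    : [-9, -7, -7]
mod    : [-9, 0]
*      : [0]
negate : [0]
6      : [0, 6]
mod    : [0]
-7     : [0, -7]
over   : [0, -7, 0]
dup    : [0, -7, 0, 0]
negate : [0, -7, 0, 0]
+      : [0, -7, 0]
swap   : [0, 0, -7]
*      : [0, 0]
-      : [0]
10     : [0, 10]
swap   : [10, 0]
dup    : [10, 0, 0]
swap   : [10, 0, 0]
*      : [10, 0]
+      : [10]
negate : [-10]

-10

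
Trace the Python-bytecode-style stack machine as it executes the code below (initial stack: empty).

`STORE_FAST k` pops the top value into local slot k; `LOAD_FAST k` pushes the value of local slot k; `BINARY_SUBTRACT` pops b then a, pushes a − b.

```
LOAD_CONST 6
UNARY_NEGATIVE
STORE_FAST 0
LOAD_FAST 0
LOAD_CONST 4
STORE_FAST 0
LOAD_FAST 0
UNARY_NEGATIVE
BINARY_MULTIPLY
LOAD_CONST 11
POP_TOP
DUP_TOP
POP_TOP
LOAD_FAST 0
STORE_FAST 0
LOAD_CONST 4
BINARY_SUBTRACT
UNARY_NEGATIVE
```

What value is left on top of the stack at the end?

LOAD_CONST 6    → [6]
UNARY_NEGATIVE  → [-6]
STORE_FAST 0    → []
LOAD_FAST 0     → [-6]
LOAD_CONST 4    → [-6, 4]
STORE_FAST 0    → [-6]
LOAD_FAST 0     → [-6, 4]
UNARY_NEGATIVE  → [-6, -4]
BINARY_MULTIPLY → [24]
LOAD_CONST 11   → [24, 11]
POP_TOP         → [24]
DUP_TOP         → [24, 24]
POP_TOP         → [24]
LOAD_FAST 0     → [24, 4]
STORE_FAST 0    → [24]
LOAD_CONST 4    → [24, 4]
BINARY_SUBTRACT → [20]
UNARY_NEGATIVE  → [-20]

-20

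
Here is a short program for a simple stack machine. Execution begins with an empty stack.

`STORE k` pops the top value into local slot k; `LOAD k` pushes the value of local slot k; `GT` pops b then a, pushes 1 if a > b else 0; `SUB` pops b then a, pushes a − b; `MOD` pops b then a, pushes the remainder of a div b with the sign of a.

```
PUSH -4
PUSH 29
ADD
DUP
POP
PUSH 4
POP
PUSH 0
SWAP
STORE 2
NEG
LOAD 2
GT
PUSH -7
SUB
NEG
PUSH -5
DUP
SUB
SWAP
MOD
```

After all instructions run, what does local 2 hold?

PUSH -4 → -4
PUSH 29 → -4 29
ADD     → 25
DUP     → 25 25
POP     → 25
PUSH 4  → 25 4
POP     → 25
PUSH 0  → 25 0
SWAP    → 0 25
STORE 2 → 0
NEG     → 0
LOAD 2  → 0 25
GT      → 0
PUSH -7 → 0 -7
SUB     → 7
NEG     → -7
PUSH -5 → -7 -5
DUP     → -7 -5 -5
SUB     → -7 0
SWAP    → 0 -7
MOD     → 0

25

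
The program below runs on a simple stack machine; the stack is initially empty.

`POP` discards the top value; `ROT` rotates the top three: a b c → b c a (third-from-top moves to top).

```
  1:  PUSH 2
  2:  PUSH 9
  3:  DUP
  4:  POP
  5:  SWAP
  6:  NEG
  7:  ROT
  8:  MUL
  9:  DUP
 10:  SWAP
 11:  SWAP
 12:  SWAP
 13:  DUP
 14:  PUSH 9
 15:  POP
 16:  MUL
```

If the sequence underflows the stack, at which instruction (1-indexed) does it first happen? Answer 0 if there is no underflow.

PUSH 2 -> 2
PUSH 9 -> 2 9
DUP    -> 2 9 9
POP    -> 2 9
SWAP   -> 9 2
NEG    -> 9 -2
ROT  — needs 3 operands, stack has 2 → underflow

7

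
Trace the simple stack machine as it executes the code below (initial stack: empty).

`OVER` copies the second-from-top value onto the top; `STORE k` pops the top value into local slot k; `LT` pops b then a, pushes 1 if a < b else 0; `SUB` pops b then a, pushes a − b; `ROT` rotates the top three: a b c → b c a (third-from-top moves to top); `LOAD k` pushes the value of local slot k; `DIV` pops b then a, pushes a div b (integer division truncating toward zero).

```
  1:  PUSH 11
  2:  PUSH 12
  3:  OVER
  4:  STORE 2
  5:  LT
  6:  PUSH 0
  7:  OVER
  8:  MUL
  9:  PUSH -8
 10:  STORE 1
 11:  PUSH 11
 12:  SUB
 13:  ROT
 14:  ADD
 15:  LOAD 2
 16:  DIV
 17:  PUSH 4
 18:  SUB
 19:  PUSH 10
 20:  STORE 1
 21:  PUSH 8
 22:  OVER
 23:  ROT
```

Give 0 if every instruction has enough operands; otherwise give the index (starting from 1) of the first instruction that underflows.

PUSH 11 → 11
PUSH 12 → 11 12
OVER    → 11 12 11
STORE 2 → 11 12
LT      → 1
PUSH 0  → 1 0
OVER    → 1 0 1
MUL     → 1 0
PUSH -8 → 1 0 -8
STORE 1 → 1 0
PUSH 11 → 1 0 11
SUB     → 1 -11
ROT  — needs 3 operands, stack has 2 → underflow

13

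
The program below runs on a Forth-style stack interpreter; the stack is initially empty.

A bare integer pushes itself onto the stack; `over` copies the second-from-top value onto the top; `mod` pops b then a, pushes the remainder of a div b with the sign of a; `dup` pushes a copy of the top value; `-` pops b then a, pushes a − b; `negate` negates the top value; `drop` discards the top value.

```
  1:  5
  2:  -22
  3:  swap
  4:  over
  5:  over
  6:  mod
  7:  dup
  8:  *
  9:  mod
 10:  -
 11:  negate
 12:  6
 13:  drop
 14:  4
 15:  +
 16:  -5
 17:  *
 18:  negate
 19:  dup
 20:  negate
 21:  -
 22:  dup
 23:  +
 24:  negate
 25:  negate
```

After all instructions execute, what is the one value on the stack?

5       [5]
-22     [5, -22]
swap    [-22, 5]
over    [-22, 5, -22]
over    [-22, 5, -22, 5]
mod     [-22, 5, -2]
dup     [-22, 5, -2, -2]
*       [-22, 5, 4]
mod     [-22, 1]
-       [-23]
negate  [23]
6       [23, 6]
drop    [23]
4       [23, 4]
+       [27]
-5      [27, -5]
*       [-135]
negate  [135]
dup     [135, 135]
negate  [135, -135]
-       [270]
dup     [270, 270]
+       [540]
negate  [-540]
negate  [540]

540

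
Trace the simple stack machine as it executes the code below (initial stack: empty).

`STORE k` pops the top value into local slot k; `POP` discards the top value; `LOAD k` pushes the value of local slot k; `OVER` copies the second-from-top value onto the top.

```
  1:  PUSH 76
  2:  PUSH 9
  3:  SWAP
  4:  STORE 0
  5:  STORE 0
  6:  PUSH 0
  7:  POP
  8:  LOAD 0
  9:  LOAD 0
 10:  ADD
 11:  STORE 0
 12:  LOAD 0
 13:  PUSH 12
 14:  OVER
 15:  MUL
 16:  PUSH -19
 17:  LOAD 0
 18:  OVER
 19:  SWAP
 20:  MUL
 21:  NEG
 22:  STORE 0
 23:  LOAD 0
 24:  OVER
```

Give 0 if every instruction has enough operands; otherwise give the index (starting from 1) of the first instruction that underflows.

0

PUSH 76   76
PUSH 9    76 9
SWAP      9 76
STORE 0   9
STORE 0   (empty)
PUSH 0    0
POP       (empty)
LOAD 0    9
LOAD 0    9 9
ADD       18
STORE 0   (empty)
LOAD 0    18
PUSH 12   18 12
OVER      18 12 18
MUL       18 216
PUSH -19  18 216 -19
LOAD 0    18 216 -19 18
OVER      18 216 -19 18 -19
SWAP      18 216 -19 -19 18
MUL       18 216 -19 -342
NEG       18 216 -19 342
STORE 0   18 216 -19
LOAD 0    18 216 -19 342
OVER      18 216 -19 342 -19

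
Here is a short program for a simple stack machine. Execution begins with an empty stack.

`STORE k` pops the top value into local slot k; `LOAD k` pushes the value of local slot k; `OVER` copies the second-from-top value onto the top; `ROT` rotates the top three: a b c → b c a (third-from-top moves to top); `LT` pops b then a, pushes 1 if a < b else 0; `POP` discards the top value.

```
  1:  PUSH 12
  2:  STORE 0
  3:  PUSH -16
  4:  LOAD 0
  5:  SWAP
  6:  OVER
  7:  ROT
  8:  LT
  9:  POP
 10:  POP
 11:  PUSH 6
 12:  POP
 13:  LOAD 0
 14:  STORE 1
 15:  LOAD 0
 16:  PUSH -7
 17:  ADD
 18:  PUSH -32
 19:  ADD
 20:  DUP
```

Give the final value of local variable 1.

12

PUSH 12  : 12
STORE 0  : (empty)
PUSH -16 : -16
LOAD 0   : -16 12
SWAP     : 12 -16
OVER     : 12 -16 12
ROT      : -16 12 12
LT       : -16 0
POP      : -16
POP      : (empty)
PUSH 6   : 6
POP      : (empty)
LOAD 0   : 12
STORE 1  : (empty)
LOAD 0   : 12
PUSH -7  : 12 -7
ADD      : 5
PUSH -32 : 5 -32
ADD      : -27
DUP      : -27 -27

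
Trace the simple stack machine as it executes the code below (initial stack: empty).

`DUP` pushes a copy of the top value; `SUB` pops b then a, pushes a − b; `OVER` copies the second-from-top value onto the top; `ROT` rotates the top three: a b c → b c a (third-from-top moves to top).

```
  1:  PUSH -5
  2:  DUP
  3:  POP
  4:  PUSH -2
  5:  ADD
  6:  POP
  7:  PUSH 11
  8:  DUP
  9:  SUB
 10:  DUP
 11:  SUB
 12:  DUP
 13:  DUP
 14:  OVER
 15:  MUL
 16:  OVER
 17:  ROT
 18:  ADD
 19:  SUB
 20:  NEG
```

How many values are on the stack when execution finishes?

2

PUSH -5 : [-5]
DUP     : [-5, -5]
POP     : [-5]
PUSH -2 : [-5, -2]
ADD     : [-7]
POP     : []
PUSH 11 : [11]
DUP     : [11, 11]
SUB     : [0]
DUP     : [0, 0]
SUB     : [0]
DUP     : [0, 0]
DUP     : [0, 0, 0]
OVER    : [0, 0, 0, 0]
MUL     : [0, 0, 0]
OVER    : [0, 0, 0, 0]
ROT     : [0, 0, 0, 0]
ADD     : [0, 0, 0]
SUB     : [0, 0]
NEG     : [0, 0]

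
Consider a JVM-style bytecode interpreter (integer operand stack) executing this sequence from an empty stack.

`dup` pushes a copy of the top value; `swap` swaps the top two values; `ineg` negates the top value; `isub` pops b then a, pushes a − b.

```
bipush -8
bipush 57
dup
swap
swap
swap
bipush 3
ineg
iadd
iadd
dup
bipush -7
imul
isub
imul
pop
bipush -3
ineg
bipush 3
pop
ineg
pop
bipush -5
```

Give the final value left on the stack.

bipush -8 → -8
bipush 57 → -8 57
dup       → -8 57 57
swap      → -8 57 57
swap      → -8 57 57
swap      → -8 57 57
bipush 3  → -8 57 57 3
ineg      → -8 57 57 -3
iadd      → -8 57 54
iadd      → -8 111
dup       → -8 111 111
bipush -7 → -8 111 111 -7
imul      → -8 111 -777
isub      → -8 888
imul      → -7104
pop       → (empty)
bipush -3 → -3
ineg      → 3
bipush 3  → 3 3
pop       → 3
ineg      → -3
pop       → (empty)
bipush -5 → -5

-5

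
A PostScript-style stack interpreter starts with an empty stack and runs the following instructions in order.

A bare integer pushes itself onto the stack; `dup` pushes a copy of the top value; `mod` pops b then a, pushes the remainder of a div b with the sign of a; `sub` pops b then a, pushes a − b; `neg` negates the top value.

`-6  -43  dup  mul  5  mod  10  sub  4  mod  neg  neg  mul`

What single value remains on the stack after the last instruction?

-6  -> -6
-43 -> -6 -43
dup -> -6 -43 -43
mul -> -6 1849
5   -> -6 1849 5
mod -> -6 4
10  -> -6 4 10
sub -> -6 -6
4   -> -6 -6 4
mod -> -6 -2
neg -> -6 2
neg -> -6 -2
mul -> 12

12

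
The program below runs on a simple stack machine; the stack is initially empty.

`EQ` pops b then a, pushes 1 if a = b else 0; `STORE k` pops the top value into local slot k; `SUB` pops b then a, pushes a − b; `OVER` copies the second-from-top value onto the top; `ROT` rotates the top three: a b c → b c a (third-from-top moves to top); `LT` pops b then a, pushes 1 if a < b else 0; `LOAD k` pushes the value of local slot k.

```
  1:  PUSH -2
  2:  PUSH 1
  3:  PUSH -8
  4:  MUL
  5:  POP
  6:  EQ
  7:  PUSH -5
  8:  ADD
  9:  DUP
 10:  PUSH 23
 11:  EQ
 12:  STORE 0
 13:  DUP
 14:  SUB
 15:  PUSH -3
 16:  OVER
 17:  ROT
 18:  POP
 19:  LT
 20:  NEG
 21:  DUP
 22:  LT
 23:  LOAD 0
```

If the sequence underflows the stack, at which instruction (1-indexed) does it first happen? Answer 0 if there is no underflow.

6

PUSH -2 → -2
PUSH 1  → -2 1
PUSH -8 → -2 1 -8
MUL     → -2 -8
POP     → -2
EQ  — needs 2 operands, stack has 1 → underflow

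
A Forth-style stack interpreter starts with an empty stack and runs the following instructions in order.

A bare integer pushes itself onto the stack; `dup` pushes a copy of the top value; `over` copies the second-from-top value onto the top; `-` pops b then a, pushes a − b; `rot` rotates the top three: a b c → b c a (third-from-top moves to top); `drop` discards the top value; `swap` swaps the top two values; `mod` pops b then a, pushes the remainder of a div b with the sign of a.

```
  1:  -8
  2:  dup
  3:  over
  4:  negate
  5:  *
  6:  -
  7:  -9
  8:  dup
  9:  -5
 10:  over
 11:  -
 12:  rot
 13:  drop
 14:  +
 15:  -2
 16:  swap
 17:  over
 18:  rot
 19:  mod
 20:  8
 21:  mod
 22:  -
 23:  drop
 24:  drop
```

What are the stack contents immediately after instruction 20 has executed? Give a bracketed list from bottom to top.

[56, -5, 0, 8]

-8     : -8
dup    : -8 -8
over   : -8 -8 -8
negate : -8 -8 8
*      : -8 -64
-      : 56
-9     : 56 -9
dup    : 56 -9 -9
-5     : 56 -9 -9 -5
over   : 56 -9 -9 -5 -9
-      : 56 -9 -9 4
rot    : 56 -9 4 -9
drop   : 56 -9 4
+      : 56 -5
-2     : 56 -5 -2
swap   : 56 -2 -5
over   : 56 -2 -5 -2
rot    : 56 -5 -2 -2
mod    : 56 -5 0
8      : 56 -5 0 8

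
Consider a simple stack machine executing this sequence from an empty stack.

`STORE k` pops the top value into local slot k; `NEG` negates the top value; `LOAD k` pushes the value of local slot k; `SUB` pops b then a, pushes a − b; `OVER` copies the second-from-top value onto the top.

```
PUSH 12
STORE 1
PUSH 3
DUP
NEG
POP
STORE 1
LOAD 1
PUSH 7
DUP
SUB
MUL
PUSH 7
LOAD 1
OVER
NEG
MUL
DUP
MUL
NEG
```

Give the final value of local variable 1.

3

PUSH 12 : [12]
STORE 1 : []
PUSH 3  : [3]
DUP     : [3, 3]
NEG     : [3, -3]
POP     : [3]
STORE 1 : []
LOAD 1  : [3]
PUSH 7  : [3, 7]
DUP     : [3, 7, 7]
SUB     : [3, 0]
MUL     : [0]
PUSH 7  : [0, 7]
LOAD 1  : [0, 7, 3]
OVER    : [0, 7, 3, 7]
NEG     : [0, 7, 3, -7]
MUL     : [0, 7, -21]
DUP     : [0, 7, -21, -21]
MUL     : [0, 7, 441]
NEG     : [0, 7, -441]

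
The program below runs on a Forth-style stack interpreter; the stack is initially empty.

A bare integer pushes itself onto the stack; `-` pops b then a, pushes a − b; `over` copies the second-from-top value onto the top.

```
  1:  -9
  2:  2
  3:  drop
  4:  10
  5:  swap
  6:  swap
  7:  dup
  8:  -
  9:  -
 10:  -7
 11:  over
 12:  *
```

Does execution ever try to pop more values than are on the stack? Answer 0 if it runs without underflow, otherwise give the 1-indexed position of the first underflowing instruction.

0

-9   -> -9
2    -> -9 2
drop -> -9
10   -> -9 10
swap -> 10 -9
swap -> -9 10
dup  -> -9 10 10
-    -> -9 0
-    -> -9
-7   -> -9 -7
over -> -9 -7 -9
*    -> -9 63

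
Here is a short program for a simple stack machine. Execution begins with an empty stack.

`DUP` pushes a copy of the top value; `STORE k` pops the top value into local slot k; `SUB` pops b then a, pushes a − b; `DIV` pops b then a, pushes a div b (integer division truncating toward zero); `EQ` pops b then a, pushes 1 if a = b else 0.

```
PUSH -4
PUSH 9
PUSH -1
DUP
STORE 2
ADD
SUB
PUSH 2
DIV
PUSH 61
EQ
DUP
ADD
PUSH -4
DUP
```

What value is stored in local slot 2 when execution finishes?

-1

PUSH -4 → [-4]
PUSH 9  → [-4, 9]
PUSH -1 → [-4, 9, -1]
DUP     → [-4, 9, -1, -1]
STORE 2 → [-4, 9, -1]
ADD     → [-4, 8]
SUB     → [-12]
PUSH 2  → [-12, 2]
DIV     → [-6]
PUSH 61 → [-6, 61]
EQ      → [0]
DUP     → [0, 0]
ADD     → [0]
PUSH -4 → [0, -4]
DUP     → [0, -4, -4]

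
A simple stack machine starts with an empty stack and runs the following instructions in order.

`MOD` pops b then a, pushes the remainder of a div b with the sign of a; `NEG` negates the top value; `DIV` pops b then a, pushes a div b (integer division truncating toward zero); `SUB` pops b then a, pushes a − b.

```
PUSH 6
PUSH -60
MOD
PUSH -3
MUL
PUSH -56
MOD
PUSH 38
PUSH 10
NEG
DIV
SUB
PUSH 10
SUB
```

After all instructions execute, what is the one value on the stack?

PUSH 6   : [6]
PUSH -60 : [6, -60]
MOD      : [6]
PUSH -3  : [6, -3]
MUL      : [-18]
PUSH -56 : [-18, -56]
MOD      : [-18]
PUSH 38  : [-18, 38]
PUSH 10  : [-18, 38, 10]
NEG      : [-18, 38, -10]
DIV      : [-18, -3]
SUB      : [-15]
PUSH 10  : [-15, 10]
SUB      : [-25]

-25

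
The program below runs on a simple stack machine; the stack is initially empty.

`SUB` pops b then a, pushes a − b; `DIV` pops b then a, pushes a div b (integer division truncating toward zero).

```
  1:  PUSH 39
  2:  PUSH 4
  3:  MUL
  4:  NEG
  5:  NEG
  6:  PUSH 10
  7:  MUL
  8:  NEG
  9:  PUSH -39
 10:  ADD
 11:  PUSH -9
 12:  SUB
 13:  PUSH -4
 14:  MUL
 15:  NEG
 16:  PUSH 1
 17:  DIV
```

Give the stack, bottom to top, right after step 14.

PUSH 39   39
PUSH 4    39 4
MUL       156
NEG       -156
NEG       156
PUSH 10   156 10
MUL       1560
NEG       -1560
PUSH -39  -1560 -39
ADD       -1599
PUSH -9   -1599 -9
SUB       -1590
PUSH -4   -1590 -4
MUL       6360

[6360]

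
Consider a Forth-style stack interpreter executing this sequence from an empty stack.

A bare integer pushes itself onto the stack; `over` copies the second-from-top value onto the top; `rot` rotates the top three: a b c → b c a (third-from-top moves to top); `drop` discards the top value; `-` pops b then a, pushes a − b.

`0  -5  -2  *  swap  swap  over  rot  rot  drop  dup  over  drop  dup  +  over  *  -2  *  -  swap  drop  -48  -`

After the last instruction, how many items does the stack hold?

0    -> [0]
-5   -> [0, -5]
-2   -> [0, -5, -2]
*    -> [0, 10]
swap -> [10, 0]
swap -> [0, 10]
over -> [0, 10, 0]
rot  -> [10, 0, 0]
rot  -> [0, 0, 10]
drop -> [0, 0]
dup  -> [0, 0, 0]
over -> [0, 0, 0, 0]
drop -> [0, 0, 0]
dup  -> [0, 0, 0, 0]
+    -> [0, 0, 0]
over -> [0, 0, 0, 0]
*    -> [0, 0, 0]
-2   -> [0, 0, 0, -2]
*    -> [0, 0, 0]
-    -> [0, 0]
swap -> [0, 0]
drop -> [0]
-48  -> [0, -48]
-    -> [48]

1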